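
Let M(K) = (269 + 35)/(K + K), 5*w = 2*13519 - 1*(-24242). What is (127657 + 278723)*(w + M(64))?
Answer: 8337596865/2 ≈ 4.1688e+9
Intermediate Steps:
w = 10256 (w = (2*13519 - 1*(-24242))/5 = (27038 + 24242)/5 = (⅕)*51280 = 10256)
M(K) = 152/K (M(K) = 304/((2*K)) = 304*(1/(2*K)) = 152/K)
(127657 + 278723)*(w + M(64)) = (127657 + 278723)*(10256 + 152/64) = 406380*(10256 + 152*(1/64)) = 406380*(10256 + 19/8) = 406380*(82067/8) = 8337596865/2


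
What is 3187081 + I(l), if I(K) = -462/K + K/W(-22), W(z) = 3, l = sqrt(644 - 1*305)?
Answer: 3187081 - 349*sqrt(339)/339 ≈ 3.1871e+6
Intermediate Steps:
l = sqrt(339) (l = sqrt(644 - 305) = sqrt(339) ≈ 18.412)
I(K) = -462/K + K/3
3187081 + I(l) = 3187081 + (-462*sqrt(339)/339 + sqrt(339)/3) = 3187081 + (-154*sqrt(339)/113 + sqrt(339)/3) = 3187081 - 349*sqrt(339)/339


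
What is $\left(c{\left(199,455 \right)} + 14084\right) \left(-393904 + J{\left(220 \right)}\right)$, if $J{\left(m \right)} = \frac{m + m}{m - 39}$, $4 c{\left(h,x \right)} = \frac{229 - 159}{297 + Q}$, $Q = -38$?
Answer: $- \frac{37153190092332}{6697} \approx -5.5477 \cdot 10^{9}$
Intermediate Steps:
$c{\left(h,x \right)} = \frac{5}{74}$ ($c{\left(h,x \right)} = \frac{\left(229 - 159\right) \frac{1}{297 - 38}}{4} = \frac{70 \cdot \frac{1}{259}}{4} = \frac{1}{4} \cdot \frac{10}{37} = \frac{5}{74}$)
$J{\left(m \right)} = \frac{2 m}{-39 + m}$
$\left(c{\left(199,455 \right)} + 14084\right) \left(-393904 + J{\left(220 \right)}\right) = \left(\frac{5}{74} + 14084\right) \left(-393904 + 2 \cdot 220 \frac{1}{-39 + 220}\right) = \frac{1042221 \left(-393904 + 2 \cdot 220 \cdot \frac{1}{181}\right)}{74} = \frac{1042221 \left(-393904 + \frac{440}{181}\right)}{74} = \frac{1042221}{74} \left(- \frac{71296184}{181}\right) = - \frac{37153190092332}{6697}$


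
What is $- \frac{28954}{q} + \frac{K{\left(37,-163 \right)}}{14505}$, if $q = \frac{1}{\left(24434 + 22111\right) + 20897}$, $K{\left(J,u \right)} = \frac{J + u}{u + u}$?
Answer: $- \frac{1538944981529119}{788105} \approx -1.9527 \cdot 10^{9}$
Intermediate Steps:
$K{\left(J,u \right)} = \frac{J + u}{2 u}$
$q = \frac{1}{67442}$ ($q = \frac{1}{46545 + 20897} = \frac{1}{67442} \approx 1.4828 \cdot 10^{-5}$)
$- \frac{28954}{q} + \frac{K{\left(37,-163 \right)}}{14505} = - 28954 \frac{1}{\frac{1}{67442}} + \frac{\frac{1}{2} \frac{1}{-163} \left(37 - 163\right)}{14505} = \left(-28954\right) 67442 + \frac{1}{2} \left(- \frac{1}{163}\right) \left(-126\right) \frac{1}{14505} = -1952715668 + \frac{63}{163} \cdot \frac{1}{14505} = -1952715668 + \frac{21}{788105} = - \frac{1538944981529119}{788105}$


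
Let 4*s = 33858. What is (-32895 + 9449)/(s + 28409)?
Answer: -46892/73747 ≈ -0.63585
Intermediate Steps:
s = 16929/2 (s = (¼)*33858 = 16929/2 ≈ 8464.5)
(-32895 + 9449)/(s + 28409) = (-32895 + 9449)/(16929/2 + 28409) = -23446/73747/2 = -23446*2/73747 = -46892/73747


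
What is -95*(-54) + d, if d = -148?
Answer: 4982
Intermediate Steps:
-95*(-54) + d = -95*(-54) - 148 = 5130 - 148 = 4982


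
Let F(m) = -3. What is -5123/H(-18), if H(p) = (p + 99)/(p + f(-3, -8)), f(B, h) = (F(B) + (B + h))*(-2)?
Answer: -51230/81 ≈ -632.47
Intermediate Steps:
f(B, h) = 6 - 2*B - 2*h (f(B, h) = (-3 + (B + h))*(-2) = (-3 + B + h)*(-2) = 6 - 2*B - 2*h)
H(p) = (99 + p)/(28 + p) (H(p) = (p + 99)/(p + (6 - 2*(-3) - 2*(-8))) = (99 + p)/(p + (6 + 6 + 16)) = (99 + p)/(p + 28) = (99 + p)/(28 + p))
-5123/H(-18) = -5123*(28 - 18)/(99 - 18) = -5123/(81/10) = -5123/((⅒)*81) = -5123/81/10 = -5123*10/81 = -51230/81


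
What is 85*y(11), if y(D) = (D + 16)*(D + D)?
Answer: 50490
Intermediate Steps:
y(D) = 2*D*(16 + D) (y(D) = (16 + D)*(2*D) = 2*D*(16 + D))
85*y(11) = 85*(2*11*(16 + 11)) = 85*(2*11*27) = 85*594 = 50490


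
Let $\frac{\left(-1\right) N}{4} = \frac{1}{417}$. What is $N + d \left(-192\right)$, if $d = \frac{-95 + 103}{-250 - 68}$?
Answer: $\frac{106540}{22101} \approx 4.8206$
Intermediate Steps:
$N = - \frac{4}{417} \approx -0.0095923$
$d = - \frac{4}{159}$ ($d = \frac{8}{-318} = 8 \left(- \frac{1}{318}\right) = - \frac{4}{159} \approx -0.025157$)
$N + d \left(-192\right) = - \frac{4}{417} - - \frac{256}{53} = - \frac{4}{417} + \frac{256}{53} = \frac{106540}{22101}$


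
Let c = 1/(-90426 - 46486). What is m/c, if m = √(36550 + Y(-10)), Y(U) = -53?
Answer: -136912*√36497 ≈ -2.6156e+7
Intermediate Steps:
c = -1/136912 (c = 1/(-136912) = -1/136912 ≈ -7.3040e-6)
m = √36497 (m = √(36550 - 53) = √36497 ≈ 191.04)
m/c = √36497/(-1/136912) = √36497*(-136912) = -136912*√36497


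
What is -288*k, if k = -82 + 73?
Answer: 2592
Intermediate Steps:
k = -9
-288*k = -288*(-9) = 2592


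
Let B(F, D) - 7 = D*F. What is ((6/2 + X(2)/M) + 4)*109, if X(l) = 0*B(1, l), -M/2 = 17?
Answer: 763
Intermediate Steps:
M = -34 (M = -2*17 = -34)
B(F, D) = 7 + D*F
X(l) = 0 (X(l) = 0*(7 + l*1) = 0*(7 + l) = 0)
((6/2 + X(2)/M) + 4)*109 = ((6/2 + 0/(-34)) + 4)*109 = ((6*(½) + 0*(-1/34)) + 4)*109 = ((3 + 0) + 4)*109 = (3 + 4)*109 = 7*109 = 763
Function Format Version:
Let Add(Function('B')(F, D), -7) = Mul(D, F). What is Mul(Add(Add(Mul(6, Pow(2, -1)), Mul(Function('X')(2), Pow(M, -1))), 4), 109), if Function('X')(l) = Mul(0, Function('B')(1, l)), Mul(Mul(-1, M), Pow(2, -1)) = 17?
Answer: 763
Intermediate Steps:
M = -34 (M = Mul(-2, 17) = -34)
Function('B')(F, D) = Add(7, Mul(D, F))
Function('X')(l) = 0 (Function('X')(l) = Mul(0, Add(7, Mul(l, 1))) = Mul(0, Add(7, l)) = 0)
Mul(Add(Add(Mul(6, Pow(2, -1)), Mul(Function('X')(2), Pow(M, -1))), 4), 109) = Mul(Add(Add(Mul(6, Pow(2, -1)), Mul(0, Pow(-34, -1))), 4), 109) = Mul(Add(Add(Mul(6, Rational(1, 2)), Mul(0, Rational(-1, 34))), 4), 109) = Mul(Add(Add(3, 0), 4), 109) = Mul(Add(3, 4), 109) = Mul(7, 109) = 763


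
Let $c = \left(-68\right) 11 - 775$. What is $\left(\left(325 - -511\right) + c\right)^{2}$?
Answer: $471969$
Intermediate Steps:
$c = -1523$ ($c = -748 - 775 = -1523$)
$\left(\left(325 - -511\right) + c\right)^{2} = \left(\left(325 - -511\right) - 1523\right)^{2} = \left(\left(325 + 511\right) - 1523\right)^{2} = \left(836 - 1523\right)^{2} = \left(-687\right)^{2} = 471969$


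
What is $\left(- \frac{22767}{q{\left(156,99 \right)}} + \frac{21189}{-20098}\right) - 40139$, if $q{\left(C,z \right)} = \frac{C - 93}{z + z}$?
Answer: $- \frac{15713709329}{140686} \approx -1.1169 \cdot 10^{5}$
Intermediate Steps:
$q{\left(C,z \right)} = \frac{-93 + C}{2 z}$
$\left(- \frac{22767}{q{\left(156,99 \right)}} + \frac{21189}{-20098}\right) - 40139 = \left(- \frac{22767}{\frac{1}{2} \cdot \frac{1}{99} \left(-93 + 156\right)} + \frac{21189}{-20098}\right) - 40139 = \left(- \frac{22767}{\frac{1}{2} \cdot \frac{1}{99} \cdot 63} + 21189 \left(- \frac{1}{20098}\right)\right) - 40139 = \left(- \frac{22767}{\frac{7}{22}} - \frac{21189}{20098}\right) - 40139 = \left(\left(-22767\right) \frac{22}{7} - \frac{21189}{20098}\right) - 40139 = \left(- \frac{500874}{7} - \frac{21189}{20098}\right) - 40139 = - \frac{10066713975}{140686} - 40139 = - \frac{15713709329}{140686}$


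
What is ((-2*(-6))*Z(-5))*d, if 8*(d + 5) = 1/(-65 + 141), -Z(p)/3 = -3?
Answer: -82053/152 ≈ -539.82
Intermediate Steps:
Z(p) = 9 (Z(p) = -3*(-3) = 9)
d = -3039/608 (d = -5 + 1/(8*(-65 + 141)) = -5 + (1/8)/76 = -5 + (1/8)*(1/76) = -5 + 1/608 = -3039/608 ≈ -4.9984)
((-2*(-6))*Z(-5))*d = (-2*(-6)*9)*(-3039/608) = (12*9)*(-3039/608) = 108*(-3039/608) = -82053/152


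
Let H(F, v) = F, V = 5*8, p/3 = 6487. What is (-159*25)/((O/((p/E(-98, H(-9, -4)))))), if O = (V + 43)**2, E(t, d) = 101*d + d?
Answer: 8595275/702678 ≈ 12.232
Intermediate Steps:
p = 19461 (p = 3*6487 = 19461)
V = 40
E(t, d) = 102*d
O = 6889 (O = (40 + 43)**2 = 83**2 = 6889)
(-159*25)/((O/((p/E(-98, H(-9, -4)))))) = (-159*25)/((6889/((19461/((102*(-9))))))) = -3975/(6889/((19461/(-918)))) = -3975/(6889/((19461*(-1/918)))) = -3975/(6889/(-6487/306)) = -3975/(6889*(-306/6487)) = -3975/(-2108034/6487) = -3975*(-6487/2108034) = 8595275/702678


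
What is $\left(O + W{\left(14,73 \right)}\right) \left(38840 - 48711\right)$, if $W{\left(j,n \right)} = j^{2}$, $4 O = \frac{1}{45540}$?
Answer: $- \frac{352427876431}{182160} \approx -1.9347 \cdot 10^{6}$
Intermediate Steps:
$O = \frac{1}{182160}$ ($O = \frac{1}{4 \cdot 45540} = \frac{1}{4} \cdot \frac{1}{45540} = \frac{1}{182160} \approx 5.4897 \cdot 10^{-6}$)
$\left(O + W{\left(14,73 \right)}\right) \left(38840 - 48711\right) = \left(\frac{1}{182160} + 14^{2}\right) \left(38840 - 48711\right) = \left(\frac{1}{182160} + 196\right) \left(-9871\right) = \frac{35703361}{182160} \left(-9871\right) = - \frac{352427876431}{182160}$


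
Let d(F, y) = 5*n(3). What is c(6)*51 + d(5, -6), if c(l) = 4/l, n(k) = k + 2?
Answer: 59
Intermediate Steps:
n(k) = 2 + k
d(F, y) = 25 (d(F, y) = 5*(2 + 3) = 5*5 = 25)
c(6)*51 + d(5, -6) = (4/6)*51 + 25 = (4*(⅙))*51 + 25 = (⅔)*51 + 25 = 34 + 25 = 59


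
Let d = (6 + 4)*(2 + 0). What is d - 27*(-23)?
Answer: 641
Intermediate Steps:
d = 20 (d = 10*2 = 20)
d - 27*(-23) = 20 - 27*(-23) = 20 + 621 = 641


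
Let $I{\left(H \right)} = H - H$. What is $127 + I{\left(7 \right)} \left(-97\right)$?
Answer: $127$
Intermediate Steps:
$I{\left(H \right)} = 0$
$127 + I{\left(7 \right)} \left(-97\right) = 127 + 0 \left(-97\right) = 127 + 0 = 127$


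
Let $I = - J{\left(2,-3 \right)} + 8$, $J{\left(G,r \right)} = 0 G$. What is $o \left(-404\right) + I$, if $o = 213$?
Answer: $-86044$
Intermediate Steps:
$J{\left(G,r \right)} = 0$
$I = 8$ ($I = \left(-1\right) 0 + 8 = 0 + 8 = 8$)
$o \left(-404\right) + I = 213 \left(-404\right) + 8 = -86052 + 8 = -86044$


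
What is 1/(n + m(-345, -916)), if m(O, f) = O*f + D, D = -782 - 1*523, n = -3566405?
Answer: -1/3251690 ≈ -3.0753e-7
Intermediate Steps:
D = -1305 (D = -782 - 523 = -1305)
m(O, f) = -1305 + O*f (m(O, f) = O*f - 1305 = -1305 + O*f)
1/(n + m(-345, -916)) = 1/(-3566405 + (-1305 - 345*(-916))) = 1/(-3566405 + (-1305 + 316020)) = 1/(-3566405 + 314715) = 1/(-3251690) = -1/3251690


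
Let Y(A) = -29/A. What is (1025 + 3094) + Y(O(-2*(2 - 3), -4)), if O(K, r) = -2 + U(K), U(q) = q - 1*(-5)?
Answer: 20566/5 ≈ 4113.2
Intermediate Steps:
U(q) = 5 + q (U(q) = q + 5 = 5 + q)
O(K, r) = 3 + K (O(K, r) = -2 + (5 + K) = 3 + K)
(1025 + 3094) + Y(O(-2*(2 - 3), -4)) = (1025 + 3094) - 29/(3 - 2*(2 - 3)) = 4119 - 29/(3 - 2*(-1)) = 4119 - 29/(3 + 2) = 4119 - 29/5 = 20566/5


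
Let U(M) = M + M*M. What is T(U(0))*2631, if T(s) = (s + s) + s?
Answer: 0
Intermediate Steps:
U(M) = M + M**2
T(s) = 3*s (T(s) = 2*s + s = 3*s)
T(U(0))*2631 = (3*(0*(1 + 0)))*2631 = (3*(0*1))*2631 = (3*0)*2631 = 0*2631 = 0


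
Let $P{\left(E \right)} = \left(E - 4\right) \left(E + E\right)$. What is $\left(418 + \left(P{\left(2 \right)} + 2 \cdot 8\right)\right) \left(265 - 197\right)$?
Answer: $28968$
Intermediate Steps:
$P{\left(E \right)} = 2 E \left(-4 + E\right)$ ($P{\left(E \right)} = \left(-4 + E\right) 2 E = 2 E \left(-4 + E\right)$)
$\left(418 + \left(P{\left(2 \right)} + 2 \cdot 8\right)\right) \left(265 - 197\right) = \left(418 + \left(2 \cdot 2 \left(-4 + 2\right) + 2 \cdot 8\right)\right) \left(265 - 197\right) = \left(418 + \left(2 \cdot 2 \left(-2\right) + 16\right)\right) 68 = \left(418 + \left(-8 + 16\right)\right) 68 = \left(418 + 8\right) 68 = 426 \cdot 68 = 28968$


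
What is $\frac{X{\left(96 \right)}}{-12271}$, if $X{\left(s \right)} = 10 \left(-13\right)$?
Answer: $\frac{130}{12271} \approx 0.010594$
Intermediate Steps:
$X{\left(s \right)} = -130$
$\frac{X{\left(96 \right)}}{-12271} = - \frac{130}{-12271} = \left(-130\right) \left(- \frac{1}{12271}\right) = \frac{130}{12271}$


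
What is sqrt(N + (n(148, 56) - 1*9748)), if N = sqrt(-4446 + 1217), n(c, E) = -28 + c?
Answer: sqrt(-9628 + I*sqrt(3229)) ≈ 0.2896 + 98.123*I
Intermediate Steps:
N = I*sqrt(3229) (N = sqrt(-3229) = I*sqrt(3229) ≈ 56.824*I)
sqrt(N + (n(148, 56) - 1*9748)) = sqrt(I*sqrt(3229) + ((-28 + 148) - 1*9748)) = sqrt(I*sqrt(3229) + (120 - 9748)) = sqrt(I*sqrt(3229) - 9628) = sqrt(-9628 + I*sqrt(3229))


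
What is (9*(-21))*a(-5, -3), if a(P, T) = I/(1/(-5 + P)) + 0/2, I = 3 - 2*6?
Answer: -17010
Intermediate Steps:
I = -9 (I = 3 - 12 = -9)
a(P, T) = 45 - 9*P (a(P, T) = -(-45 + 9*P) + 0/2 = -9*(-5 + P) + 0*(½) = (45 - 9*P) + 0 = 45 - 9*P)
(9*(-21))*a(-5, -3) = (9*(-21))*(45 - 9*(-5)) = -189*(45 + 45) = -189*90 = -17010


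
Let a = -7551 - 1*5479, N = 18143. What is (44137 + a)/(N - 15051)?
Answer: 31107/3092 ≈ 10.060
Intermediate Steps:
a = -13030 (a = -7551 - 5479 = -13030)
(44137 + a)/(N - 15051) = (44137 - 13030)/(18143 - 15051) = 31107/3092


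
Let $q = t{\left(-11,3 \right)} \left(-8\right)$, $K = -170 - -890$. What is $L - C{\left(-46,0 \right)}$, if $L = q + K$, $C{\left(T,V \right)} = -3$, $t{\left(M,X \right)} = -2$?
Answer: $739$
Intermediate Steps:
$K = 720$ ($K = -170 + 890 = 720$)
$q = 16$ ($q = \left(-2\right) \left(-8\right) = 16$)
$L = 736$ ($L = 16 + 720 = 736$)
$L - C{\left(-46,0 \right)} = 736 - -3 = 736 + 3 = 739$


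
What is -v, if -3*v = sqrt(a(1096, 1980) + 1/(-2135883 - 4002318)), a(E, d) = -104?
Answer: I*sqrt(3918461203843905)/18414603 ≈ 3.3993*I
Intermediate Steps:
v = -I*sqrt(3918461203843905)/18414603 (v = -sqrt(-104 + 1/(-2135883 - 4002318))/3 = -sqrt(-104 + 1/(-6138201))/3 = -sqrt(-104 - 1/6138201)/3 = -I*sqrt(3918461203843905)/18414603 ≈ -3.3993*I)
-v = -(-1)*I*sqrt(3918461203843905)/18414603 = I*sqrt(3918461203843905)/18414603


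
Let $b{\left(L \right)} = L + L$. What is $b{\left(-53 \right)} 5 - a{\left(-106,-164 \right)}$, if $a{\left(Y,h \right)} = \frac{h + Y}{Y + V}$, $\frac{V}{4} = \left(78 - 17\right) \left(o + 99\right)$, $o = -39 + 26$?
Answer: $- \frac{5532535}{10439} \approx -529.99$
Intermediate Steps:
$o = -13$
$V = 20984$ ($V = 4 \left(78 - 17\right) \left(-13 + 99\right) = 4 \cdot 61 \cdot 86 = 4 \cdot 5246 = 20984$)
$a{\left(Y,h \right)} = \frac{Y + h}{20984 + Y}$ ($a{\left(Y,h \right)} = \frac{h + Y}{Y + 20984} = \frac{Y + h}{20984 + Y}$)
$b{\left(L \right)} = 2 L$
$b{\left(-53 \right)} 5 - a{\left(-106,-164 \right)} = 2 \left(-53\right) 5 - \frac{-106 - 164}{20984 - 106} = \left(-106\right) 5 - \frac{1}{20878} \left(-270\right) = -530 - \frac{1}{20878} \left(-270\right) = -530 - - \frac{135}{10439} = -530 + \frac{135}{10439} = - \frac{5532535}{10439}$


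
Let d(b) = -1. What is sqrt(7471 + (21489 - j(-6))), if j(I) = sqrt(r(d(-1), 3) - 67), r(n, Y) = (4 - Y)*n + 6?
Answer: sqrt(28960 - I*sqrt(62)) ≈ 170.18 - 0.023*I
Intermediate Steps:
r(n, Y) = 6 + n*(4 - Y) (r(n, Y) = n*(4 - Y) + 6 = 6 + n*(4 - Y))
j(I) = I*sqrt(62) (j(I) = sqrt((6 + 4*(-1) - 1*3*(-1)) - 67) = sqrt((6 - 4 + 3) - 67) = sqrt(5 - 67) = sqrt(-62) = I*sqrt(62))
sqrt(7471 + (21489 - j(-6))) = sqrt(7471 + (21489 - I*sqrt(62))) = sqrt(28960 - I*sqrt(62))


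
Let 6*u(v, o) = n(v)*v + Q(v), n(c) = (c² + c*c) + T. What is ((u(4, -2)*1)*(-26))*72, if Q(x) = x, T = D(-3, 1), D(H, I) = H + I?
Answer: -38688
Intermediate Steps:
T = -2 (T = -3 + 1 = -2)
n(c) = -2 + 2*c² (n(c) = (c² + c*c) - 2 = (c² + c²) - 2 = 2*c² - 2 = -2 + 2*c²)
u(v, o) = v/6 + v*(-2 + 2*v²)/6 (u(v, o) = ((-2 + 2*v²)*v + v)/6 = (v*(-2 + 2*v²) + v)/6 = (v + v*(-2 + 2*v²))/6 = v/6 + v*(-2 + 2*v²)/6)
((u(4, -2)*1)*(-26))*72 = (((-⅙*4 + (⅓)*4³)*1)*(-26))*72 = (((-⅔ + (⅓)*64)*1)*(-26))*72 = (((-⅔ + 64/3)*1)*(-26))*72 = (((62/3)*1)*(-26))*72 = ((62/3)*(-26))*72 = -1612/3*72 = -38688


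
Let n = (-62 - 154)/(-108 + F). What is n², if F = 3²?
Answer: 576/121 ≈ 4.7603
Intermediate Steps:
F = 9
n = 24/11 (n = (-62 - 154)/(-108 + 9) = -216/(-99) = -216*(-1/99) = 24/11 ≈ 2.1818)
n² = (24/11)² = 576/121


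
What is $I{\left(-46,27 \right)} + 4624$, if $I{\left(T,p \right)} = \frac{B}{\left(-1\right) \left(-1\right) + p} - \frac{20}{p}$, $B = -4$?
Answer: $\frac{873769}{189} \approx 4623.1$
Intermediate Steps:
$I{\left(T,p \right)} = - \frac{20}{p} - \frac{4}{1 + p}$ ($I{\left(T,p \right)} = - \frac{4}{\left(-1\right) \left(-1\right) + p} - \frac{20}{p} = - \frac{4}{1 + p} - \frac{20}{p} = - \frac{20}{p} - \frac{4}{1 + p}$)
$I{\left(-46,27 \right)} + 4624 = \frac{4 \left(-5 - 162\right)}{27 \left(1 + 27\right)} + 4624 = 4 \cdot \frac{1}{27} \cdot \frac{1}{28} \left(-5 - 162\right) + 4624 = 4 \cdot \frac{1}{27} \cdot \frac{1}{28} \left(-167\right) + 4624 = - \frac{167}{189} + 4624 = \frac{873769}{189}$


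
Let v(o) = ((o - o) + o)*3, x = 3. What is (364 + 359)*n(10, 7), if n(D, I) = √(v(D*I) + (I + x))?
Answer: 1446*√55 ≈ 10724.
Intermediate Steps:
v(o) = 3*o (v(o) = (0 + o)*3 = o*3 = 3*o)
n(D, I) = √(3 + I + 3*D*I) (n(D, I) = √(3*(D*I) + (I + 3)) = √(3*D*I + (3 + I)) = √(3 + I + 3*D*I))
(364 + 359)*n(10, 7) = (364 + 359)*√(3 + 7 + 3*10*7) = 723*√(3 + 7 + 210) = 723*√220 = 723*(2*√55) = 1446*√55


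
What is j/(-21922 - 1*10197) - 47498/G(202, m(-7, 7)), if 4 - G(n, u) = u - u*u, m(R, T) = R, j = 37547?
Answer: -763920541/963570 ≈ -792.80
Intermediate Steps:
G(n, u) = 4 + u² - u (G(n, u) = 4 - (u - u*u) = 4 - (u - u²) = 4 + (u² - u) = 4 + u² - u)
j/(-21922 - 1*10197) - 47498/G(202, m(-7, 7)) = 37547/(-21922 - 1*10197) - 47498/(4 + (-7)² - 1*(-7)) = 37547/(-21922 - 10197) - 47498/(4 + 49 + 7) = 37547/(-32119) - 47498/60 = 37547*(-1/32119) - 47498*1/60 = -37547/32119 - 23749/30 = -763920541/963570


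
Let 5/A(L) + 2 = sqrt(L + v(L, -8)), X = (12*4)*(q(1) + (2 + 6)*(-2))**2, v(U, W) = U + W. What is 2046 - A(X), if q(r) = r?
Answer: 22084519/10794 - 5*sqrt(5398)/10794 ≈ 2046.0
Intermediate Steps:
X = 10800 (X = (12*4)*(1 + (2 + 6)*(-2))**2 = 48*(1 + 8*(-2))**2 = 48*(1 - 16)**2 = 48*(-15)**2 = 48*225 = 10800)
A(L) = 5/(-2 + sqrt(-8 + 2*L)) (A(L) = 5/(-2 + sqrt(L + (L - 8))) = 5/(-2 + sqrt(L + (-8 + L))) = 5/(-2 + sqrt(-8 + 2*L)))
2046 - A(X) = 2046 - 5/(-2 + sqrt(2)*sqrt(-4 + 10800)) = 2046 - 5/(-2 + sqrt(2)*sqrt(10796)) = 2046 - 5/(-2 + sqrt(2)*(2*sqrt(2699))) = 2046 - 5/(-2 + 2*sqrt(5398))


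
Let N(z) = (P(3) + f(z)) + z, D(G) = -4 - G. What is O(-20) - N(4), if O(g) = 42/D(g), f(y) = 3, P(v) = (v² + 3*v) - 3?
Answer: -155/8 ≈ -19.375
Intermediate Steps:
P(v) = -3 + v² + 3*v
N(z) = 18 + z (N(z) = ((-3 + 3² + 3*3) + 3) + z = ((-3 + 9 + 9) + 3) + z = (15 + 3) + z = 18 + z)
O(g) = 42/(-4 - g)
O(-20) - N(4) = -42/(4 - 20) - (18 + 4) = -42/(-16) - 1*22 = -42*(-1/16) - 22 = 21/8 - 22 = -155/8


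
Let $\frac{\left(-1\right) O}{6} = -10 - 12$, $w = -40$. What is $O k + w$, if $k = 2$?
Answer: $224$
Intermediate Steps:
$O = 132$ ($O = - 6 \left(-10 - 12\right) = \left(-6\right) \left(-22\right) = 132$)
$O k + w = 132 \cdot 2 - 40 = 264 - 40 = 224$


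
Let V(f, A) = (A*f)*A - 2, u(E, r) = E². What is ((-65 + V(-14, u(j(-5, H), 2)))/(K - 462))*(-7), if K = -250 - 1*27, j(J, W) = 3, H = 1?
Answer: -8407/739 ≈ -11.376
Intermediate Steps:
V(f, A) = -2 + f*A² (V(f, A) = f*A² - 2 = -2 + f*A²)
K = -277 (K = -250 - 27 = -277)
((-65 + V(-14, u(j(-5, H), 2)))/(K - 462))*(-7) = ((-65 + (-2 - 14*(3²)²))/(-277 - 462))*(-7) = ((-65 + (-2 - 14*9²))/(-739))*(-7) = ((-65 + (-2 - 14*81))*(-1/739))*(-7) = ((-65 + (-2 - 1134))*(-1/739))*(-7) = ((-65 - 1136)*(-1/739))*(-7) = -1201*(-1/739)*(-7) = (1201/739)*(-7) = -8407/739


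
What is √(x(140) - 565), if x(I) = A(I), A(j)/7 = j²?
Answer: √136635 ≈ 369.64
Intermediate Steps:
A(j) = 7*j²
x(I) = 7*I²
√(x(140) - 565) = √(7*140² - 565) = √(7*19600 - 565) = √(137200 - 565) = √136635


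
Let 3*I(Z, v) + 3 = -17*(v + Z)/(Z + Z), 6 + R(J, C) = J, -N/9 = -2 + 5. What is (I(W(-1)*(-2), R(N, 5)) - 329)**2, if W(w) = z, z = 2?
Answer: 73085401/576 ≈ 1.2688e+5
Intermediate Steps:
N = -27 (N = -9*(-2 + 5) = -9*3 = -27)
R(J, C) = -6 + J
W(w) = 2
I(Z, v) = -1 - 17*(Z + v)/(6*Z) (I(Z, v) = -1 + (-17*(v + Z)/(Z + Z))/3 = -1 + (-17*(Z + v)/(2*Z))/3 = -1 - 17*(Z + v)/(6*Z))
(I(W(-1)*(-2), R(N, 5)) - 329)**2 = ((-46*(-2) - 17*(-6 - 27))/(6*((2*(-2)))) - 329)**2 = ((1/6)*(-23*(-4) - 17*(-33))/(-4) - 329)**2 = ((1/6)*(-1/4)*(92 + 561) - 329)**2 = ((1/6)*(-1/4)*653 - 329)**2 = (-653/24 - 329)**2 = (-8549/24)**2 = 73085401/576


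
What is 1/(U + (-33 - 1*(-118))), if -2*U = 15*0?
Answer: 1/85 ≈ 0.011765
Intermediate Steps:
U = 0 (U = -15*0/2 = -½*0 = 0)
1/(U + (-33 - 1*(-118))) = 1/(0 + (-33 - 1*(-118))) = 1/(0 + (-33 + 118)) = 1/(0 + 85) = 1/85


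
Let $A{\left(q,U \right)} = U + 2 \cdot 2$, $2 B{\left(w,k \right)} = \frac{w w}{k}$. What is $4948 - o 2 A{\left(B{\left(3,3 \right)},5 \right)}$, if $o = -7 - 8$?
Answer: $5218$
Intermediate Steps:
$B{\left(w,k \right)} = \frac{w^{2}}{2 k}$ ($B{\left(w,k \right)} = \frac{w w \frac{1}{k}}{2} = \frac{w^{2} \frac{1}{k}}{2} = \frac{\frac{1}{k} w^{2}}{2} = \frac{w^{2}}{2 k}$)
$o = -15$ ($o = -7 - 8 = -15$)
$A{\left(q,U \right)} = 4 + U$ ($A{\left(q,U \right)} = U + 4 = 4 + U$)
$4948 - o 2 A{\left(B{\left(3,3 \right)},5 \right)} = 4948 - \left(-15\right) 2 \left(4 + 5\right) = 4948 - \left(-30\right) 9 = 4948 - -270 = 4948 + 270 = 5218$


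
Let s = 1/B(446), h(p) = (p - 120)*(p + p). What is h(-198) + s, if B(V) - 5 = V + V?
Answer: 112957417/897 ≈ 1.2593e+5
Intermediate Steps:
h(p) = 2*p*(-120 + p) (h(p) = (-120 + p)*(2*p) = 2*p*(-120 + p))
B(V) = 5 + 2*V (B(V) = 5 + (V + V) = 5 + 2*V)
s = 1/897 (s = 1/(5 + 2*446) = 1/(5 + 892) = 1/897 ≈ 0.0011148)
h(-198) + s = 2*(-198)*(-120 - 198) + 1/897 = 2*(-198)*(-318) + 1/897 = 125928 + 1/897 = 112957417/897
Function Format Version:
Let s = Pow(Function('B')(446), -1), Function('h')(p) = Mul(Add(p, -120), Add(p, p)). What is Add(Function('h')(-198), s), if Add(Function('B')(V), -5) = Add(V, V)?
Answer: Rational(112957417, 897) ≈ 1.2593e+5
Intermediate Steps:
Function('h')(p) = Mul(2, p, Add(-120, p)) (Function('h')(p) = Mul(Add(-120, p), Mul(2, p)) = Mul(2, p, Add(-120, p)))
Function('B')(V) = Add(5, Mul(2, V)) (Function('B')(V) = Add(5, Add(V, V)) = Add(5, Mul(2, V)))
s = Rational(1, 897) (s = Pow(Add(5, Mul(2, 446)), -1) = Pow(Add(5, 892), -1) = Pow(897, -1) = Rational(1, 897) ≈ 0.0011148)
Add(Function('h')(-198), s) = Add(Mul(2, -198, Add(-120, -198)), Rational(1, 897)) = Add(Mul(2, -198, -318), Rational(1, 897)) = Add(125928, Rational(1, 897)) = Rational(112957417, 897)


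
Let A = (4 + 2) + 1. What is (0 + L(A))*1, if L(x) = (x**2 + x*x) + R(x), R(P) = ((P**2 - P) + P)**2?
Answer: 2499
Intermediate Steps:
A = 7 (A = 6 + 1 = 7)
R(P) = P**4 (R(P) = (P**2)**2 = P**4)
L(x) = x**4 + 2*x**2 (L(x) = (x**2 + x*x) + x**4 = (x**2 + x**2) + x**4 = 2*x**2 + x**4 = x**4 + 2*x**2)
(0 + L(A))*1 = (0 + 7**2*(2 + 7**2))*1 = (0 + 49*(2 + 49))*1 = (0 + 49*51)*1 = (0 + 2499)*1 = 2499*1 = 2499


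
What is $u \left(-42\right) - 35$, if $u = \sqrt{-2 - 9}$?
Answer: $-35 - 42 i \sqrt{11} \approx -35.0 - 139.3 i$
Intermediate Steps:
$u = i \sqrt{11}$ ($u = \sqrt{-11} = i \sqrt{11} \approx 3.3166 i$)
$u \left(-42\right) - 35 = i \sqrt{11} \left(-42\right) - 35 = - 42 i \sqrt{11} - 35 = -35 - 42 i \sqrt{11}$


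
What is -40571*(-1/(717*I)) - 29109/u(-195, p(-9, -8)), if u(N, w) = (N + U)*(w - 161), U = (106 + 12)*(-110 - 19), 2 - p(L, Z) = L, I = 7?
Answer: 10408485331/1289632050 ≈ 8.0709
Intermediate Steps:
p(L, Z) = 2 - L
U = -15222 (U = 118*(-129) = -15222)
u(N, w) = (-15222 + N)*(-161 + w) (u(N, w) = (N - 15222)*(w - 161) = (-15222 + N)*(-161 + w))
-40571*(-1/(717*I)) - 29109/u(-195, p(-9, -8)) = -40571/(7*(-717)) - 29109/(2450742 - 15222*(2 - 1*(-9)) - 161*(-195) - 195*(2 - 1*(-9))) = -40571/(-5019) - 29109/(2450742 - 15222*(2 + 9) + 31395 - 195*(2 + 9)) = -40571*(-1/5019) - 29109/(2450742 - 15222*11 + 31395 - 195*11) = 40571/5019 - 29109/(2450742 - 167442 + 31395 - 2145) = 40571/5019 - 29109/2312550 = 40571/5019 - 29109*1/2312550 = 40571/5019 - 9703/770850 = 10408485331/1289632050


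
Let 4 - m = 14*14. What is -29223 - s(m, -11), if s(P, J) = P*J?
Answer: -31335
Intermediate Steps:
m = -192 (m = 4 - 14*14 = 4 - 1*196 = 4 - 196 = -192)
s(P, J) = J*P
-29223 - s(m, -11) = -29223 - (-11)*(-192) = -29223 - 1*2112 = -29223 - 2112 = -31335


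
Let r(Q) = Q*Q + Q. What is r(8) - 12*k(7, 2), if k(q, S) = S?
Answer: 48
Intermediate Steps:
r(Q) = Q + Q² (r(Q) = Q² + Q = Q + Q²)
r(8) - 12*k(7, 2) = 8*(1 + 8) - 12*2 = 8*9 - 24 = 72 - 24 = 48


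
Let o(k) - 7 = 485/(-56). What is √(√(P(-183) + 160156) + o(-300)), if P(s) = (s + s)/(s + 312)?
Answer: √(-2407398 + 33712*√296123198)/1204 ≈ 19.963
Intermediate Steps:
P(s) = 2*s/(312 + s) (P(s) = (2*s)/(312 + s) = 2*s/(312 + s))
o(k) = -93/56 (o(k) = 7 + 485/(-56) = 7 + 485*(-1/56) = 7 - 485/56 = -93/56)
√(√(P(-183) + 160156) + o(-300)) = √(√(2*(-183)/(312 - 183) + 160156) - 93/56) = √(√(2*(-183)/129 + 160156) - 93/56) = √(√(2*(-183)*(1/129) + 160156) - 93/56) = √(√(-122/43 + 160156) - 93/56) = √(√(6886586/43) - 93/56) = √(√296123198/43 - 93/56) = √(-93/56 + √296123198/43)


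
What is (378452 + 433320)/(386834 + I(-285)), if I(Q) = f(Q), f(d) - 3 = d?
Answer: 202943/96638 ≈ 2.1000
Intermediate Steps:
f(d) = 3 + d
I(Q) = 3 + Q
(378452 + 433320)/(386834 + I(-285)) = (378452 + 433320)/(386834 + (3 - 285)) = 811772/(386834 - 282) = 811772/386552 = 811772*(1/386552) = 202943/96638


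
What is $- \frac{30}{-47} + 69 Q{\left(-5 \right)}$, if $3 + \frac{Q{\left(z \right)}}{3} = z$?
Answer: $- \frac{77802}{47} \approx -1655.4$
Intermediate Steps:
$Q{\left(z \right)} = -9 + 3 z$
$- \frac{30}{-47} + 69 Q{\left(-5 \right)} = - \frac{30}{-47} + 69 \left(-9 + 3 \left(-5\right)\right) = \left(-30\right) \left(- \frac{1}{47}\right) + 69 \left(-9 - 15\right) = \frac{30}{47} + 69 \left(-24\right) = \frac{30}{47} - 1656 = - \frac{77802}{47}$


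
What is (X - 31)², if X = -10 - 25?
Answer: 4356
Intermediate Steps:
X = -35
(X - 31)² = (-35 - 31)² = (-66)² = 4356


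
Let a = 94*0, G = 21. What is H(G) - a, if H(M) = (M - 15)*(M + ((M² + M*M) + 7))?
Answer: 5460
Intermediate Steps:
a = 0
H(M) = (-15 + M)*(7 + M + 2*M²) (H(M) = (-15 + M)*(M + ((M² + M²) + 7)) = (-15 + M)*(M + (2*M² + 7)) = (-15 + M)*(M + (7 + 2*M²)) = (-15 + M)*(7 + M + 2*M²))
H(G) - a = (-105 - 29*21² - 8*21 + 2*21³) - 1*0 = (-105 - 29*441 - 168 + 2*9261) + 0 = (-105 - 12789 - 168 + 18522) + 0 = 5460 + 0 = 5460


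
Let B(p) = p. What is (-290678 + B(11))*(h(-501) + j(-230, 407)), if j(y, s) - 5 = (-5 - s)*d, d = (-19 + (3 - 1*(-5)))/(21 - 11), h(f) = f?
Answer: 62202738/5 ≈ 1.2441e+7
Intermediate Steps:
d = -11/10 (d = (-19 + (3 + 5))/10 = (-19 + 8)*(⅒) = -11*⅒ = -11/10 ≈ -1.1000)
j(y, s) = 21/2 + 11*s/10 (j(y, s) = 5 + (-5 - s)*(-11/10) = 5 + (11/2 + 11*s/10) = 21/2 + 11*s/10)
(-290678 + B(11))*(h(-501) + j(-230, 407)) = (-290678 + 11)*(-501 + (21/2 + (11/10)*407)) = -290667*(-501 + (21/2 + 4477/10)) = -290667*(-501 + 2291/5) = -290667*(-214/5) = 62202738/5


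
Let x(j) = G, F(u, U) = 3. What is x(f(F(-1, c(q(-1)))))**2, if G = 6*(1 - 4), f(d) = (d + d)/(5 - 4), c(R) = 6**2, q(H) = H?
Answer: 324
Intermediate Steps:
c(R) = 36
f(d) = 2*d (f(d) = (2*d)/1 = (2*d)*1 = 2*d)
G = -18 (G = 6*(-3) = -18)
x(j) = -18
x(f(F(-1, c(q(-1)))))**2 = (-18)**2 = 324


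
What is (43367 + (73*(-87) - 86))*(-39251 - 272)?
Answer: -1459584390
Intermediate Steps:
(43367 + (73*(-87) - 86))*(-39251 - 272) = (43367 + (-6351 - 86))*(-39523) = (43367 - 6437)*(-39523) = 36930*(-39523) = -1459584390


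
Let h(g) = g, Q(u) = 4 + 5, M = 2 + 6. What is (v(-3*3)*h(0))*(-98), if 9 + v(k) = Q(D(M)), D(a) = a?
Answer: 0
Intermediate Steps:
M = 8
Q(u) = 9
v(k) = 0 (v(k) = -9 + 9 = 0)
(v(-3*3)*h(0))*(-98) = (0*0)*(-98) = 0*(-98) = 0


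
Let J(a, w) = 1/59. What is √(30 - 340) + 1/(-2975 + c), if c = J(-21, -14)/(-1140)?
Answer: -67260/200098501 + I*√310 ≈ -0.00033613 + 17.607*I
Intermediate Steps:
J(a, w) = 1/59
c = -1/67260 (c = (1/59)/(-1140) = (1/59)*(-1/1140) = -1/67260 ≈ -1.4868e-5)
√(30 - 340) + 1/(-2975 + c) = √(30 - 340) + 1/(-2975 - 1/67260) = √(-310) + 1/(-200098501/67260) = I*√310 - 67260/200098501 = -67260/200098501 + I*√310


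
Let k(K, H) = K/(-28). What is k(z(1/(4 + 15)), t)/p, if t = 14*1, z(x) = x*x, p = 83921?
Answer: -1/848273468 ≈ -1.1789e-9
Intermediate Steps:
z(x) = x**2
t = 14
k(K, H) = -K/28 (k(K, H) = K*(-1/28) = -K/28)
k(z(1/(4 + 15)), t)/p = -1/(28*(4 + 15)**2)/83921 = -(1/19)**2/28*(1/83921) = -1/28*1/361*(1/83921) = -1/10108*1/83921 = -1/848273468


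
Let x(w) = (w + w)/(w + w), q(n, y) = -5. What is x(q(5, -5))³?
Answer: 1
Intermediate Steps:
x(w) = 1 (x(w) = (2*w)/((2*w)) = (2*w)*(1/(2*w)) = 1)
x(q(5, -5))³ = 1³ = 1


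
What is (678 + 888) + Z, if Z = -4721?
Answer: -3155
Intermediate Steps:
(678 + 888) + Z = (678 + 888) - 4721 = 1566 - 4721 = -3155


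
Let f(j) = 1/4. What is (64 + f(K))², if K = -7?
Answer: 66049/16 ≈ 4128.1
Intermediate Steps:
f(j) = ¼
(64 + f(K))² = (64 + ¼)² = (257/4)² = 66049/16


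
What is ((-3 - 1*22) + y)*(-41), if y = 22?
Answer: 123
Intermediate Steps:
((-3 - 1*22) + y)*(-41) = ((-3 - 1*22) + 22)*(-41) = ((-3 - 22) + 22)*(-41) = (-25 + 22)*(-41) = -3*(-41) = 123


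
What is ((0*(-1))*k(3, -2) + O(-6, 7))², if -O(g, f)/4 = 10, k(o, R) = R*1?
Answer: 1600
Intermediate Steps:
k(o, R) = R
O(g, f) = -40 (O(g, f) = -4*10 = -40)
((0*(-1))*k(3, -2) + O(-6, 7))² = ((0*(-1))*(-2) - 40)² = (0*(-2) - 40)² = (0 - 40)² = (-40)² = 1600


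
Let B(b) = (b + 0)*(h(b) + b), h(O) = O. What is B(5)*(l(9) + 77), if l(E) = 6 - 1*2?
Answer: 4050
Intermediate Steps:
l(E) = 4 (l(E) = 6 - 2 = 4)
B(b) = 2*b² (B(b) = (b + 0)*(b + b) = b*(2*b) = 2*b²)
B(5)*(l(9) + 77) = (2*5²)*(4 + 77) = (2*25)*81 = 50*81 = 4050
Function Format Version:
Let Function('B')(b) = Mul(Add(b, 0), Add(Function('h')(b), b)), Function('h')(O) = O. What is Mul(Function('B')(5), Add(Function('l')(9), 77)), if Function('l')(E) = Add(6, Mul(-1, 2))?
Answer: 4050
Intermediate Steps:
Function('l')(E) = 4 (Function('l')(E) = Add(6, -2) = 4)
Function('B')(b) = Mul(2, Pow(b, 2)) (Function('B')(b) = Mul(Add(b, 0), Add(b, b)) = Mul(b, Mul(2, b)) = Mul(2, Pow(b, 2)))
Mul(Function('B')(5), Add(Function('l')(9), 77)) = Mul(Mul(2, Pow(5, 2)), Add(4, 77)) = Mul(Mul(2, 25), 81) = Mul(50, 81) = 4050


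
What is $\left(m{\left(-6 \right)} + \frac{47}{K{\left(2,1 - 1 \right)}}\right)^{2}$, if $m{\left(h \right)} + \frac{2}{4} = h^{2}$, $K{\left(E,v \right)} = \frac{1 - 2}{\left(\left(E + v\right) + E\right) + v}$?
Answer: $\frac{93025}{4} \approx 23256.0$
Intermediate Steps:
$K{\left(E,v \right)} = - \frac{1}{2 E + 2 v}$ ($K{\left(E,v \right)} = - \frac{1}{\left(v + 2 E\right) + v} = - \frac{1}{2 E + 2 v}$)
$m{\left(h \right)} = - \frac{1}{2} + h^{2}$
$\left(m{\left(-6 \right)} + \frac{47}{K{\left(2,1 - 1 \right)}}\right)^{2} = \left(\left(- \frac{1}{2} + \left(-6\right)^{2}\right) + \frac{47}{\left(-1\right) \frac{1}{2 \cdot 2 + 2 \left(1 - 1\right)}}\right)^{2} = \left(\left(- \frac{1}{2} + 36\right) + \frac{47}{\left(-1\right) \frac{1}{4 + 2 \left(1 - 1\right)}}\right)^{2} = \left(\frac{71}{2} + \frac{47}{\left(-1\right) \frac{1}{4 + 2 \cdot 0}}\right)^{2} = \left(\frac{71}{2} + \frac{47}{\left(-1\right) \frac{1}{4 + 0}}\right)^{2} = \left(\frac{71}{2} + \frac{47}{\left(-1\right) \frac{1}{4}}\right)^{2} = \left(\frac{71}{2} + \frac{47}{- \frac{1}{4}}\right)^{2} = \left(\frac{71}{2} + 47 \left(-4\right)\right)^{2} = \left(\frac{71}{2} - 188\right)^{2} = \left(- \frac{305}{2}\right)^{2} = \frac{93025}{4}$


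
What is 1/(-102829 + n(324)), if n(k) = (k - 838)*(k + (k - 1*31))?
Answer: -1/419967 ≈ -2.3811e-6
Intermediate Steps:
n(k) = (-838 + k)*(-31 + 2*k) (n(k) = (-838 + k)*(k + (k - 31)) = (-838 + k)*(k + (-31 + k)) = (-838 + k)*(-31 + 2*k))
1/(-102829 + n(324)) = 1/(-102829 + (25978 - 1707*324 + 2*324²)) = 1/(-102829 + (25978 - 553068 + 2*104976)) = 1/(-102829 + (25978 - 553068 + 209952)) = 1/(-102829 - 317138) = 1/(-419967) = -1/419967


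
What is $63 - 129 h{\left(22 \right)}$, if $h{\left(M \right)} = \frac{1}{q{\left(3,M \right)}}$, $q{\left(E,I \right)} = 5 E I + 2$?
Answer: $\frac{20787}{332} \approx 62.611$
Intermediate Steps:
$q{\left(E,I \right)} = 2 + 5 E I$ ($q{\left(E,I \right)} = 5 E I + 2 = 2 + 5 E I$)
$h{\left(M \right)} = \frac{1}{2 + 15 M}$ ($h{\left(M \right)} = \frac{1}{2 + 5 \cdot 3 M} = \frac{1}{2 + 15 M}$)
$63 - 129 h{\left(22 \right)} = 63 - \frac{129}{2 + 15 \cdot 22} = 63 - \frac{129}{2 + 330} = 63 - \frac{129}{332} = \frac{20787}{332}$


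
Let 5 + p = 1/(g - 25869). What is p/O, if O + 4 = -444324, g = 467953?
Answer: 2210419/196430299552 ≈ 1.1253e-5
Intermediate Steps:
O = -444328 (O = -4 - 444324 = -444328)
p = -2210419/442084 (p = -5 + 1/(467953 - 25869) = -5 + 1/442084 = -2210419/442084 ≈ -5.0000)
p/O = -2210419/442084/(-444328) = -2210419/442084*(-1/444328) = 2210419/196430299552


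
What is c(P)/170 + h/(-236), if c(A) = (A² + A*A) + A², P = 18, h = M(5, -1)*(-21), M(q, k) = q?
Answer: 123621/20060 ≈ 6.1626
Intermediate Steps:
h = -105 (h = 5*(-21) = -105)
c(A) = 3*A² (c(A) = (A² + A²) + A² = 2*A² + A² = 3*A²)
c(P)/170 + h/(-236) = (3*18²)/170 - 105/(-236) = (3*324)*(1/170) - 105*(-1/236) = 972*(1/170) + 105/236 = 486/85 + 105/236 = 123621/20060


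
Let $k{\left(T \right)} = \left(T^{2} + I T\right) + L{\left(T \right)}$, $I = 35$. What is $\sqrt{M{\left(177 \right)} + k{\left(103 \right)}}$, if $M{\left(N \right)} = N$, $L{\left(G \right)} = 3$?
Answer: $\sqrt{14394} \approx 119.97$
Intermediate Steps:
$k{\left(T \right)} = 3 + T^{2} + 35 T$ ($k{\left(T \right)} = \left(T^{2} + 35 T\right) + 3 = 3 + T^{2} + 35 T$)
$\sqrt{M{\left(177 \right)} + k{\left(103 \right)}} = \sqrt{177 + \left(3 + 103^{2} + 35 \cdot 103\right)} = \sqrt{177 + \left(3 + 10609 + 3605\right)} = \sqrt{177 + 14217} = \sqrt{14394}$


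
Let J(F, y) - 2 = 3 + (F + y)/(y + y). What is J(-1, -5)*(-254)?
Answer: -7112/5 ≈ -1422.4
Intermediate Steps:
J(F, y) = 5 + (F + y)/(2*y) (J(F, y) = 2 + (3 + (F + y)/(y + y)) = 2 + (3 + (F + y)/((2*y))) = 2 + (3 + (F + y)*(1/(2*y))) = 2 + (3 + (F + y)/(2*y)) = 5 + (F + y)/(2*y))
J(-1, -5)*(-254) = ((1/2)*(-1 + 11*(-5))/(-5))*(-254) = ((1/2)*(-1/5)*(-1 - 55))*(-254) = ((1/2)*(-1/5)*(-56))*(-254) = (28/5)*(-254) = -7112/5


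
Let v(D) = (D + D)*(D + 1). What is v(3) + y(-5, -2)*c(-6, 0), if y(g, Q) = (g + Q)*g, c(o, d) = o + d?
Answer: -186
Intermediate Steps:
v(D) = 2*D*(1 + D) (v(D) = (2*D)*(1 + D) = 2*D*(1 + D))
c(o, d) = d + o
y(g, Q) = g*(Q + g) (y(g, Q) = (Q + g)*g = g*(Q + g))
v(3) + y(-5, -2)*c(-6, 0) = 2*3*(1 + 3) + (-5*(-2 - 5))*(0 - 6) = 2*3*4 - 5*(-7)*(-6) = 24 + 35*(-6) = 24 - 210 = -186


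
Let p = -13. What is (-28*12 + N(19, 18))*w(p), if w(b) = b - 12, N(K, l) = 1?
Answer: 8375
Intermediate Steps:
w(b) = -12 + b
(-28*12 + N(19, 18))*w(p) = (-28*12 + 1)*(-12 - 13) = (-336 + 1)*(-25) = -335*(-25) = 8375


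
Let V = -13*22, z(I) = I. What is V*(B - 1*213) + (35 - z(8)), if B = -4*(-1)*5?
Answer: 55225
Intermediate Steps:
V = -286
B = 20 (B = 4*5 = 20)
V*(B - 1*213) + (35 - z(8)) = -286*(20 - 1*213) + (35 - 1*8) = -286*(20 - 213) + (35 - 8) = -286*(-193) + 27 = 55198 + 27 = 55225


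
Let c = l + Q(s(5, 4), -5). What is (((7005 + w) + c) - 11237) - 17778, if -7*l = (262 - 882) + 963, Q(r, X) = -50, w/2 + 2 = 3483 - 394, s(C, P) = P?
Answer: -15935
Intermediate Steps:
w = 6174 (w = -4 + 2*(3483 - 394) = -4 + 2*3089 = -4 + 6178 = 6174)
l = -49 (l = -((262 - 882) + 963)/7 = -(-620 + 963)/7 = -⅐*343 = -49)
c = -99 (c = -49 - 50 = -99)
(((7005 + w) + c) - 11237) - 17778 = (((7005 + 6174) - 99) - 11237) - 17778 = ((13179 - 99) - 11237) - 17778 = (13080 - 11237) - 17778 = 1843 - 17778 = -15935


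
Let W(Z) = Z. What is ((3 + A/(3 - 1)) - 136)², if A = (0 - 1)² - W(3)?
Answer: 17956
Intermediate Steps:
A = -2 (A = (0 - 1)² - 1*3 = (-1)² - 3 = 1 - 3 = -2)
((3 + A/(3 - 1)) - 136)² = ((3 - 2/(3 - 1)) - 136)² = ((3 - 2/2) - 136)² = ((3 - 2*½) - 136)² = ((3 - 1) - 136)² = (2 - 136)² = (-134)² = 17956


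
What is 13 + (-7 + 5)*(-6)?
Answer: 25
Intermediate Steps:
13 + (-7 + 5)*(-6) = 13 - 2*(-6) = 13 + 12 = 25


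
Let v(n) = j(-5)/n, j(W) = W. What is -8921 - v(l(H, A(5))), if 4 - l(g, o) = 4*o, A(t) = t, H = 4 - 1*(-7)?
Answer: -142741/16 ≈ -8921.3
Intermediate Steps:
H = 11 (H = 4 + 7 = 11)
l(g, o) = 4 - 4*o
v(n) = -5/n
-8921 - v(l(H, A(5))) = -8921 - (-5)/(4 - 4*5) = -8921 - (-5)/(4 - 20) = -8921 - (-5)/(-16) = -8921 - (-5)*(-1)/16 = -8921 - 1*5/16 = -8921 - 5/16 = -142741/16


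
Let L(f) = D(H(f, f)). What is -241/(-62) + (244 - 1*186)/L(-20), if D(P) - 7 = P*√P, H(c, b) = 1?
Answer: 1381/124 ≈ 11.137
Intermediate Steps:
D(P) = 7 + P^(3/2) (D(P) = 7 + P*√P = 7 + P^(3/2))
L(f) = 8 (L(f) = 7 + 1^(3/2) = 7 + 1 = 8)
-241/(-62) + (244 - 1*186)/L(-20) = -241/(-62) + (244 - 1*186)/8 = -241*(-1/62) + (244 - 186)*(⅛) = 241/62 + 58*(⅛) = 241/62 + 29/4 = 1381/124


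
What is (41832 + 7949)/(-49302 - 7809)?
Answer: -49781/57111 ≈ -0.87165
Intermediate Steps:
(41832 + 7949)/(-49302 - 7809) = 49781/(-57111) = 49781*(-1/57111) = -49781/57111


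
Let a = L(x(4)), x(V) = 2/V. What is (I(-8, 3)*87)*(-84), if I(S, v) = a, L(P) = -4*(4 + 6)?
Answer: 292320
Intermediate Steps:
L(P) = -40 (L(P) = -4*10 = -40)
a = -40
I(S, v) = -40
(I(-8, 3)*87)*(-84) = -40*87*(-84) = -3480*(-84) = 292320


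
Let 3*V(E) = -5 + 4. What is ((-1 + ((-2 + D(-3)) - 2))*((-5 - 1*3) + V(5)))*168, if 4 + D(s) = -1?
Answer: 14000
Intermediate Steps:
D(s) = -5 (D(s) = -4 - 1 = -5)
V(E) = -⅓ (V(E) = (-5 + 4)/3 = (⅓)*(-1) = -⅓)
((-1 + ((-2 + D(-3)) - 2))*((-5 - 1*3) + V(5)))*168 = ((-1 + ((-2 - 5) - 2))*((-5 - 1*3) - ⅓))*168 = ((-1 + (-7 - 2))*((-5 - 3) - ⅓))*168 = ((-1 - 9)*(-8 - ⅓))*168 = -10*(-25/3)*168 = (250/3)*168 = 14000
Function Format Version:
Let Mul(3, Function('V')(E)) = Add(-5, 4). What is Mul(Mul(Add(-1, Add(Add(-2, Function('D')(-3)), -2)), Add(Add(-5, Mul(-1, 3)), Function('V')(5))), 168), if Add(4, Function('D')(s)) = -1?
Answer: 14000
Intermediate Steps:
Function('D')(s) = -5 (Function('D')(s) = Add(-4, -1) = -5)
Function('V')(E) = Rational(-1, 3) (Function('V')(E) = Mul(Rational(1, 3), Add(-5, 4)) = Mul(Rational(1, 3), -1) = Rational(-1, 3))
Mul(Mul(Add(-1, Add(Add(-2, Function('D')(-3)), -2)), Add(Add(-5, Mul(-1, 3)), Function('V')(5))), 168) = Mul(Mul(Add(-1, Add(Add(-2, -5), -2)), Add(Add(-5, Mul(-1, 3)), Rational(-1, 3))), 168) = Mul(Mul(Add(-1, Add(-7, -2)), Add(Add(-5, -3), Rational(-1, 3))), 168) = Mul(Mul(Add(-1, -9), Add(-8, Rational(-1, 3))), 168) = Mul(Mul(-10, Rational(-25, 3)), 168) = Mul(Rational(250, 3), 168) = 14000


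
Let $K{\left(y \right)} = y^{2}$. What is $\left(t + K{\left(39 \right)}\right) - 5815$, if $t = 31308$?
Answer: $27014$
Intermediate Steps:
$\left(t + K{\left(39 \right)}\right) - 5815 = \left(31308 + 39^{2}\right) - 5815 = \left(31308 + 1521\right) - 5815 = 32829 - 5815 = 27014$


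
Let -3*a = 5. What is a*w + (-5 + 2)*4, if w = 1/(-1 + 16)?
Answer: -109/9 ≈ -12.111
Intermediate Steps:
a = -5/3 (a = -1/3*5 = -5/3 ≈ -1.6667)
w = 1/15 ≈ 0.066667
a*w + (-5 + 2)*4 = -5/3*1/15 + (-5 + 2)*4 = -1/9 - 3*4 = -1/9 - 12 = -109/9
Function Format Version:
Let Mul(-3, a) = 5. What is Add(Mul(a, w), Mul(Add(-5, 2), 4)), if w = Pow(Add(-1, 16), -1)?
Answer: Rational(-109, 9) ≈ -12.111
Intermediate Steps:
a = Rational(-5, 3) (a = Mul(Rational(-1, 3), 5) = Rational(-5, 3) ≈ -1.6667)
w = Rational(1, 15) (w = Pow(15, -1) = Rational(1, 15) ≈ 0.066667)
Add(Mul(a, w), Mul(Add(-5, 2), 4)) = Add(Mul(Rational(-5, 3), Rational(1, 15)), Mul(Add(-5, 2), 4)) = Add(Rational(-1, 9), Mul(-3, 4)) = Add(Rational(-1, 9), -12) = Rational(-109, 9)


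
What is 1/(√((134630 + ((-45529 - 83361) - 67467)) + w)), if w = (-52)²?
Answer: -I*√59023/59023 ≈ -0.0041161*I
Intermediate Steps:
w = 2704
1/(√((134630 + ((-45529 - 83361) - 67467)) + w)) = 1/(√((134630 + ((-45529 - 83361) - 67467)) + 2704)) = 1/(√((134630 + (-128890 - 67467)) + 2704)) = 1/(√((134630 - 196357) + 2704)) = 1/(√(-61727 + 2704)) = 1/(√(-59023)) = 1/(I*√59023) = -I*√59023/59023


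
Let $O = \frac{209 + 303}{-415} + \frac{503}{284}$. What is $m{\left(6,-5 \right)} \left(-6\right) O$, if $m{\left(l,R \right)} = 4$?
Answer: $- \frac{380022}{29465} \approx -12.897$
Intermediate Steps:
$O = \frac{63337}{117860}$ ($O = 512 \left(- \frac{1}{415}\right) + 503 \cdot \frac{1}{284} = - \frac{512}{415} + \frac{503}{284} = \frac{63337}{117860} \approx 0.53739$)
$m{\left(6,-5 \right)} \left(-6\right) O = 4 \left(-6\right) \frac{63337}{117860} = \left(-24\right) \frac{63337}{117860} = - \frac{380022}{29465}$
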